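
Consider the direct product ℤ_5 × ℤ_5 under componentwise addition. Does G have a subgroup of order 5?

Yes

5 | 25. A subgroup of order 5 is {(0,0), (0,1), (0,2), (0,3), (0,4)}.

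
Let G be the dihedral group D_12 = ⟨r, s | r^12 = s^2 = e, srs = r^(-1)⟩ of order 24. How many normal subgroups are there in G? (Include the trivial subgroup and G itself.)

G has 34 subgroups. Checking conjugation-invariance by order — order 1: 1/1 normal; order 2: 1/13 normal; order 3: 1/1 normal; order 4: 1/7 normal; order 6: 1/5 normal; order 8: 0/3 normal; order 12: 3/3 normal; order 24: 1/1 normal.
Total normal subgroups: 9.

9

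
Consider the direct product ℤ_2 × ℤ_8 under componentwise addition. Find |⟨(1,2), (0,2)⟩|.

|⟨(1,2)⟩| = 4 and |⟨(0,2)⟩| = 4, so |H| is a multiple of lcm(4, 4) = 4 and divides |G| = 16.
Closing under the operation: H = {(0,0), (0,2), (0,4), (0,6), (1,0), (1,2), (1,4), (1,6)}, so |H| = 8.

8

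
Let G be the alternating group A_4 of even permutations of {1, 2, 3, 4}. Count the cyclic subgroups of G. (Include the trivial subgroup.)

8

Group the elements of G by the cyclic subgroup they generate; each cyclic subgroup of order d accounts for φ(d) elements.
Cyclic subgroups by order — order 1: 1; order 2: 3; order 3: 4.
Total: 8.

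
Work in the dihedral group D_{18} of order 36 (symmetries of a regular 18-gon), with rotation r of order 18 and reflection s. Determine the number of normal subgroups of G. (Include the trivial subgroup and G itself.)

G has 45 subgroups. Checking conjugation-invariance by order — order 1: 1/1 normal; order 2: 1/19 normal; order 3: 1/1 normal; order 4: 0/9 normal; order 6: 1/7 normal; order 9: 1/1 normal; order 12: 0/3 normal; order 18: 3/3 normal; order 36: 1/1 normal.
Total normal subgroups: 9.

9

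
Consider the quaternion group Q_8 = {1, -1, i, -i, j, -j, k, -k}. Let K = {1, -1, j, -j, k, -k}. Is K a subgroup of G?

|K| = 6 does not divide |G| = 8, so by Lagrange K is not a subgroup.

No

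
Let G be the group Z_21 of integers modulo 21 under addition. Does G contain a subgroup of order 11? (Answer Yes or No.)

No

11 does not divide |G| = 21, so by Lagrange no subgroup of order 11 exists.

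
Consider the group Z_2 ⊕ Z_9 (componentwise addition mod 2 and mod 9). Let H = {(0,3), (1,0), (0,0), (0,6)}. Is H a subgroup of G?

|H| = 4 does not divide |G| = 18, so by Lagrange H is not a subgroup.

No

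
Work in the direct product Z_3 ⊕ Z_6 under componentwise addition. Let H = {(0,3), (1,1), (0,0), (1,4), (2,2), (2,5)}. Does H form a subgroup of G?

|H| = 6 divides |G| = 18, consistent with Lagrange.
H contains the identity, every element's inverse is in H, and H is closed under +: it is a subgroup.
In fact H = ⟨(2,5)⟩.

Yes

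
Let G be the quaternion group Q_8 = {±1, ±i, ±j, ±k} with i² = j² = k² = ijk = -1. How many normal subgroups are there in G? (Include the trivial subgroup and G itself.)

6

G has 6 subgroups. Checking conjugation-invariance by order — order 1: 1/1 normal; order 2: 1/1 normal; order 4: 3/3 normal; order 8: 1/1 normal.
Total normal subgroups: 6.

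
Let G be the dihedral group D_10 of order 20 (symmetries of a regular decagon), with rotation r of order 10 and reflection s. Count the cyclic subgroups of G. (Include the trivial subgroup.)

14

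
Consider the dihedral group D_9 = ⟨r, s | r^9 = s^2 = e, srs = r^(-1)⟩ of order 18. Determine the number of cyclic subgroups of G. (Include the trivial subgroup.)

12

Each element a generates a cyclic subgroup ⟨a⟩; distinct elements may generate the same one (a cyclic group of order d has φ(d) generators).
Cyclic subgroups by order — order 1: 1; order 2: 9; order 3: 1; order 9: 1.
Total: 12.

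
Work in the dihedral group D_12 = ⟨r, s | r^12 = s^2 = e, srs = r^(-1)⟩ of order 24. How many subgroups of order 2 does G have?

|G| = 24 and 2 | 24, so subgroups of order 2 are possible by Lagrange.
The subgroups of order 2 are: {e, r^10s}; {e, r^11s}; {e, r^2s}; {e, r^3s}; … (13 in all).
So G has 13 subgroups of order 2.

13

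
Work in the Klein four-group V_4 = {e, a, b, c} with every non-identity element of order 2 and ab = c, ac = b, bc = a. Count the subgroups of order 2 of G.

3

|G| = 4 and 2 | 4, so subgroups of order 2 are possible by Lagrange.
The subgroups of order 2 are: {e, a}; {e, b}; {e, c}.
So G has 3 subgroups of order 2.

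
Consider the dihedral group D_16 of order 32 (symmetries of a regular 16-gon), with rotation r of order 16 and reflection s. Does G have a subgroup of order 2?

2 | 32. A subgroup of order 2 is {e, r^10s}.

Yes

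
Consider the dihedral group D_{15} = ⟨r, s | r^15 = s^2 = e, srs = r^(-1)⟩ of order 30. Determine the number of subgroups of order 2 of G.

|G| = 30 and 2 | 30, so subgroups of order 2 are possible by Lagrange.
The subgroups of order 2 are: {e, r^10s}; {e, r^11s}; {e, r^12s}; {e, r^13s}; … (15 in all).
So G has 15 subgroups of order 2.

15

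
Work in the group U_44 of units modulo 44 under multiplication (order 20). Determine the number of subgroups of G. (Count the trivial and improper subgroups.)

10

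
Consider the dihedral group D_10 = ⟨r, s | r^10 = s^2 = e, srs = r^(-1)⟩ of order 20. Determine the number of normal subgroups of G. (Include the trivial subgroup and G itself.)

7

G has 22 subgroups. Checking conjugation-invariance by order — order 1: 1/1 normal; order 2: 1/11 normal; order 4: 0/5 normal; order 5: 1/1 normal; order 10: 3/3 normal; order 20: 1/1 normal.
Total normal subgroups: 7.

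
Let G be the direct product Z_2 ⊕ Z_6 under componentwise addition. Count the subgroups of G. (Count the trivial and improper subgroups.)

10

|G| = 12, so by Lagrange every subgroup order divides 12. Divisors: 1, 2, 3, 4, 6, 12.
Subgroups by order — order 1: 1; order 2: 3; order 3: 1; order 4: 1; order 6: 3; order 12: 1.
Total: 1 + 3 + 1 + 1 + 3 + 1 = 10.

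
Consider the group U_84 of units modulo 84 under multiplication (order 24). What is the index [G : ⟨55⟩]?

|⟨55⟩| = 2 and |G| = 24.
By Lagrange, [G : H] = |G|/|H| = 24/2 = 12.

12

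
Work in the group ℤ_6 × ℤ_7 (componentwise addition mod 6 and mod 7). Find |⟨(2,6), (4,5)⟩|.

|⟨(2,6)⟩| = 21 and |⟨(4,5)⟩| = 21, so |H| is a multiple of lcm(21, 21) = 21 and divides |G| = 42.
Closing under the operation: H = {(0,0), (0,1), (0,2), (0,3), (0,4), (0,5), (0,6), (2,0), (2,1), (2,2), (2,3), (2,4), (2,5), (2,6), (4,0), (4,1), (4,2), (4,3), (4,4), (4,5), (4,6)}, so |H| = 21.

21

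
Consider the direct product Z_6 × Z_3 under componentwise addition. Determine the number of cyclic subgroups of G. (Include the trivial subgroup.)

10

A cyclic subgroup of order d is generated by each of its φ(d) elements of order d, so the cyclic subgroups of order d number (#elements of order d)/φ(d).
Cyclic subgroups by order — order 1: 1; order 2: 1; order 3: 4; order 6: 4.
Total: 10.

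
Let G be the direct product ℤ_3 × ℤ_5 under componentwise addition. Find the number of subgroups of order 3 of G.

1

|G| = 15 and 3 | 15, so subgroups of order 3 are possible by Lagrange.
The subgroups of order 3 are: {(0,0), (1,0), (2,0)}.
So G has 1 subgroup of order 3.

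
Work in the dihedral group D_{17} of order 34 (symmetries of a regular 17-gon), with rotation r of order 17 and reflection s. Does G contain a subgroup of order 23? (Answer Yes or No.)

No

23 does not divide |G| = 34, so by Lagrange no subgroup of order 23 exists.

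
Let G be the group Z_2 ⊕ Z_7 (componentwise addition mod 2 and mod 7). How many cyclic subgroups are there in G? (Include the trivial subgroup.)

Each element a generates a cyclic subgroup ⟨a⟩; distinct elements may generate the same one (a cyclic group of order d has φ(d) generators).
Cyclic subgroups by order — order 1: 1; order 2: 1; order 7: 1; order 14: 1.
Total: 4.

4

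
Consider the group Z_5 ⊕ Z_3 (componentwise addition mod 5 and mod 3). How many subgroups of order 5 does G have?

|G| = 15 and 5 | 15, so subgroups of order 5 are possible by Lagrange.
The subgroups of order 5 are: {(0,0), (1,0), (2,0), (3,0), (4,0)}.
So G has 1 subgroup of order 5.

1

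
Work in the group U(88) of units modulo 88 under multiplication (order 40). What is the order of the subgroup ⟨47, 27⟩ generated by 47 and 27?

|⟨47⟩| = 10 and |⟨27⟩| = 10, so |H| is a multiple of lcm(10, 10) = 10 and divides |G| = 40.
Closing under the operation: H = {1, 3, 5, 9, 15, 23, 25, 27, 31, 37, 45, 47, 49, 53, 59, 67, 69, 71, 75, 81}, so |H| = 20.

20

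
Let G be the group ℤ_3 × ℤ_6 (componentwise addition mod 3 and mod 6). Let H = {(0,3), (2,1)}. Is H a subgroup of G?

The identity (0,0) ∉ H, so H is not a subgroup.

No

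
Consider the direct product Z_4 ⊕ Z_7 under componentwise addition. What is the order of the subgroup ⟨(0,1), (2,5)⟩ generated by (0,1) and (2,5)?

|⟨(0,1)⟩| = 7 and |⟨(2,5)⟩| = 14, so |H| is a multiple of lcm(7, 14) = 14 and divides |G| = 28.
Closing under the operation: H = {(0,0), (0,1), (0,2), (0,3), (0,4), (0,5), (0,6), (2,0), (2,1), (2,2), (2,3), (2,4), (2,5), (2,6)}, so |H| = 14.

14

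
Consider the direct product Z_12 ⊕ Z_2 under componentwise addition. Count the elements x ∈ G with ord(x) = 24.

0

An element (a,b) has order lcm(ord(a), ord(b)); count pairs with lcm equal to 24.
Enumerating gives 0 such elements.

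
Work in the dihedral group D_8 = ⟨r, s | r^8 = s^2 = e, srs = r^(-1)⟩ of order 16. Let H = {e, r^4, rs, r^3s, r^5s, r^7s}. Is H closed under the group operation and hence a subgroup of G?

No

|H| = 6 does not divide |G| = 16, so by Lagrange H is not a subgroup.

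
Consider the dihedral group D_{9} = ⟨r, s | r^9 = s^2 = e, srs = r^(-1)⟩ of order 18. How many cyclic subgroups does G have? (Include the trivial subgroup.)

A cyclic subgroup of order d is generated by each of its φ(d) elements of order d, so the cyclic subgroups of order d number (#elements of order d)/φ(d).
Cyclic subgroups by order — order 1: 1; order 2: 9; order 3: 1; order 9: 1.
Total: 12.

12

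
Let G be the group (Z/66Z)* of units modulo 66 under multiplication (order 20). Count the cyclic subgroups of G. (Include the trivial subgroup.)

8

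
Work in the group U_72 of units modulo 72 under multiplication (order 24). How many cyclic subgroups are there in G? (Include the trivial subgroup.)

Each element a generates a cyclic subgroup ⟨a⟩; distinct elements may generate the same one (a cyclic group of order d has φ(d) generators).
Cyclic subgroups by order — order 1: 1; order 2: 7; order 3: 1; order 6: 7.
Total: 16.

16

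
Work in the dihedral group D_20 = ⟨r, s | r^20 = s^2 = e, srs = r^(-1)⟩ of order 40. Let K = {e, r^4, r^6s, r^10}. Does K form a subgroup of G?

r^4 ∈ K but its inverse r^16 ∉ K, so K is not a subgroup.

No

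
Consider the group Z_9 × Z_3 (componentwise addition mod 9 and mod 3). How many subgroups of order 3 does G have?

|G| = 27 and 3 | 27, so subgroups of order 3 are possible by Lagrange.
The subgroups of order 3 are: {(0,0), (0,1), (0,2)}; {(0,0), (3,0), (6,0)}; {(0,0), (3,1), (6,2)}; {(0,0), (3,2), (6,1)}.
So G has 4 subgroups of order 3.

4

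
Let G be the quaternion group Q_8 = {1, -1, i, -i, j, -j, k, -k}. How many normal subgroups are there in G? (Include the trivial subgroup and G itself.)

6

G has 6 subgroups. Checking conjugation-invariance by order — order 1: 1/1 normal; order 2: 1/1 normal; order 4: 3/3 normal; order 8: 1/1 normal.
Total normal subgroups: 6.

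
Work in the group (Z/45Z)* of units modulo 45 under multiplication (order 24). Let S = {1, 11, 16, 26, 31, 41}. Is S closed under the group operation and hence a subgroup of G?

Yes

|S| = 6 divides |G| = 24, consistent with Lagrange.
S contains the identity, every element's inverse is in S, and S is closed under ·: it is a subgroup.
In fact S = ⟨41⟩.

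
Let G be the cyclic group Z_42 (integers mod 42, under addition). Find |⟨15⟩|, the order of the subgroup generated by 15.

14

In Z_42, the order of an element a is n/gcd(a, n).
gcd(15, 42) = 3, so |⟨15⟩| = 42/3 = 14.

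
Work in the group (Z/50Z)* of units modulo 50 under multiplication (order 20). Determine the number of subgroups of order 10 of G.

1

|G| = 20 and 10 | 20, so subgroups of order 10 are possible by Lagrange.
The subgroups of order 10 are: {1, 9, 11, 19, 21, 29, 31, 39, 41, 49}.
So G has 1 subgroup of order 10.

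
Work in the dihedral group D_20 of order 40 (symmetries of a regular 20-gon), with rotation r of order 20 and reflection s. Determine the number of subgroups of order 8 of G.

|G| = 40 and 8 | 40, so subgroups of order 8 are possible by Lagrange.
The subgroups of order 8 are: {e, r^5, r^10, r^15, s, r^5s, r^10s, r^15s}; {e, r^5, r^10, r^15, rs, r^6s, r^11s, r^16s}; {e, r^5, r^10, r^15, r^2s, r^7s, r^12s, r^17s}; {e, r^5, r^10, r^15, r^3s, r^8s, r^13s, r^18s}; … (5 in all).
So G has 5 subgroups of order 8.

5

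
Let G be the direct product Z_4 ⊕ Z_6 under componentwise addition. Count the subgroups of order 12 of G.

|G| = 24 and 12 | 24, so subgroups of order 12 are possible by Lagrange.
The subgroups of order 12 are: {(0,0), (0,1), (0,2), (0,3), (0,4), (0,5), (2,0), (2,1), (2,2), (2,3), (2,4), (2,5)}; {(0,0), (0,2), (0,4), (1,0), (1,2), (1,4), (2,0), (2,2), (2,4), (3,0), (3,2), (3,4)}; {(0,0), (0,2), (0,4), (1,1), (1,3), (1,5), (2,0), (2,2), (2,4), (3,1), (3,3), (3,5)}.
So G has 3 subgroups of order 12.

3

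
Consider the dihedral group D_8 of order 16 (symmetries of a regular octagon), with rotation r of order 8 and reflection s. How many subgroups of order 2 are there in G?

|G| = 16 and 2 | 16, so subgroups of order 2 are possible by Lagrange.
The subgroups of order 2 are: {e, r^2s}; {e, r^3s}; {e, r^4}; {e, r^4s}; … (9 in all).
So G has 9 subgroups of order 2.

9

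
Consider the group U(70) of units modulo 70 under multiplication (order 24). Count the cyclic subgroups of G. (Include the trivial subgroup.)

12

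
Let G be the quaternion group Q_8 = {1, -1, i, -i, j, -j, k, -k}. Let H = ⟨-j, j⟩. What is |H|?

4

|⟨-j⟩| = 4 and |⟨j⟩| = 4, so |H| is a multiple of lcm(4, 4) = 4 and divides |G| = 8.
Closing under the operation: H = {1, -1, j, -j}, so |H| = 4.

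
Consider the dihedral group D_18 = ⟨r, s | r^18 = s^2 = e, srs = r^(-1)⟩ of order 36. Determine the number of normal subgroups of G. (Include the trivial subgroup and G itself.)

9

G has 45 subgroups. Checking conjugation-invariance by order — order 1: 1/1 normal; order 2: 1/19 normal; order 3: 1/1 normal; order 4: 0/9 normal; order 6: 1/7 normal; order 9: 1/1 normal; order 12: 0/3 normal; order 18: 3/3 normal; order 36: 1/1 normal.
Total normal subgroups: 9.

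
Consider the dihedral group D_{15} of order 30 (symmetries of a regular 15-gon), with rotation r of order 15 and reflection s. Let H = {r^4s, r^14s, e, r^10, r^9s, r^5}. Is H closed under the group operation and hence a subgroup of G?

|H| = 6 divides |G| = 30, consistent with Lagrange.
H contains the identity, every element's inverse is in H, and H is closed under ·: it is a subgroup.

Yes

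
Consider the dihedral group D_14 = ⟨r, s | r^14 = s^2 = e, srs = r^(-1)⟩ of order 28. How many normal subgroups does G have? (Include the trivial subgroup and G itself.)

G has 28 subgroups. Checking conjugation-invariance by order — order 1: 1/1 normal; order 2: 1/15 normal; order 4: 0/7 normal; order 7: 1/1 normal; order 14: 3/3 normal; order 28: 1/1 normal.
Total normal subgroups: 7.

7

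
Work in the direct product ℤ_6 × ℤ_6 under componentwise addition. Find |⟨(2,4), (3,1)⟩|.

|⟨(2,4)⟩| = 3 and |⟨(3,1)⟩| = 6, so |H| is a multiple of lcm(3, 6) = 6 and divides |G| = 36.
Closing under the operation: H = {(0,0), (0,2), (0,4), (1,1), (1,3), (1,5), (2,0), (2,2), (2,4), (3,1), (3,3), (3,5), (4,0), (4,2), (4,4), (5,1), (5,3), (5,5)}, so |H| = 18.

18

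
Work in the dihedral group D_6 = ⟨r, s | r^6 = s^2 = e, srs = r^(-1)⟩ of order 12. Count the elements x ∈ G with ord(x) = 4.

No element of G has order 4 (even though 4 | 12).

0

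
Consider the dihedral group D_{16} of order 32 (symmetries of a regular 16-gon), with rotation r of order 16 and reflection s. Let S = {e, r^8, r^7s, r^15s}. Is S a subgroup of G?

|S| = 4 divides |G| = 32, consistent with Lagrange.
S contains the identity, every element's inverse is in S, and S is closed under ·: it is a subgroup.

Yes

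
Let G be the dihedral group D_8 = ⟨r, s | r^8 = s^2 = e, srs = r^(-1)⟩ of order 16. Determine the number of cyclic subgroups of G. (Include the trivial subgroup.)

A cyclic subgroup of order d is generated by each of its φ(d) elements of order d, so the cyclic subgroups of order d number (#elements of order d)/φ(d).
Cyclic subgroups by order — order 1: 1; order 2: 9; order 4: 1; order 8: 1.
Total: 12.

12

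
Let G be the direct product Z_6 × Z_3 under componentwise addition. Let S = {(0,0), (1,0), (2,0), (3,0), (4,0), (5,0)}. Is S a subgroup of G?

Yes

|S| = 6 divides |G| = 18, consistent with Lagrange.
S contains the identity, every element's inverse is in S, and S is closed under +: it is a subgroup.
In fact S = ⟨(5,0)⟩.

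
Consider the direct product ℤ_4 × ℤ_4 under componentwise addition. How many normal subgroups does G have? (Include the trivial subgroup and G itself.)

G is abelian, so every subgroup is normal.
G has 15 subgroups in total, hence 15 normal subgroups.

15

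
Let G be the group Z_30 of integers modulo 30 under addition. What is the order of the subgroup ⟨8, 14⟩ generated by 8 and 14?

|⟨8⟩| = 15 and |⟨14⟩| = 15, so |H| is a multiple of lcm(15, 15) = 15 and divides |G| = 30.
Closing under the operation: H = {0, 2, 4, 6, 8, 10, 12, 14, 16, 18, 20, 22, 24, 26, 28}, so |H| = 15.

15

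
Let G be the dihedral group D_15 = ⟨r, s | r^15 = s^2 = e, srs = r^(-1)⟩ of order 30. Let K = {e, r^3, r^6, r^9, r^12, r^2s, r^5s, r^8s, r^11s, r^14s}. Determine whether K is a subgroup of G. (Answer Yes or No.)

|K| = 10 divides |G| = 30, consistent with Lagrange.
K contains the identity, every element's inverse is in K, and K is closed under ·: it is a subgroup.

Yes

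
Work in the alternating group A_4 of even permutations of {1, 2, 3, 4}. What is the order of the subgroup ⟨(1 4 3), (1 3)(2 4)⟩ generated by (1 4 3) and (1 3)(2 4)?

|⟨(1 4 3)⟩| = 3 and |⟨(1 3)(2 4)⟩| = 2, so |H| is a multiple of lcm(3, 2) = 6 and divides |G| = 12.
Closing {(1 4 3), (1 3)(2 4)} under the group operation gives all of G, so |H| = 12.

12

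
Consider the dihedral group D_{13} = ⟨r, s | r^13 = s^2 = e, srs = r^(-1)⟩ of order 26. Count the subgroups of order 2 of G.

13

|G| = 26 and 2 | 26, so subgroups of order 2 are possible by Lagrange.
The subgroups of order 2 are: {e, r^10s}; {e, r^11s}; {e, r^12s}; {e, r^2s}; … (13 in all).
So G has 13 subgroups of order 2.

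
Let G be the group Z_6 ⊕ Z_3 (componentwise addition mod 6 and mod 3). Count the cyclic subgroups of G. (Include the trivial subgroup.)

Each element a generates a cyclic subgroup ⟨a⟩; distinct elements may generate the same one (a cyclic group of order d has φ(d) generators).
Cyclic subgroups by order — order 1: 1; order 2: 1; order 3: 4; order 6: 4.
Total: 10.

10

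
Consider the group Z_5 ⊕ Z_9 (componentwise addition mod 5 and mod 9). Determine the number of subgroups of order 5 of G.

1

|G| = 45 and 5 | 45, so subgroups of order 5 are possible by Lagrange.
The subgroups of order 5 are: {(0,0), (1,0), (2,0), (3,0), (4,0)}.
So G has 1 subgroup of order 5.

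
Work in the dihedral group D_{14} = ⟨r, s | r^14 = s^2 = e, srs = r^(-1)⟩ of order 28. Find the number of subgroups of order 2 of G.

|G| = 28 and 2 | 28, so subgroups of order 2 are possible by Lagrange.
The subgroups of order 2 are: {e, r^10s}; {e, r^11s}; {e, r^12s}; {e, r^13s}; … (15 in all).
So G has 15 subgroups of order 2.

15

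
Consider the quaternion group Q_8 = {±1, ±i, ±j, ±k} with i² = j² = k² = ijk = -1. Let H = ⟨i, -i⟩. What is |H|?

4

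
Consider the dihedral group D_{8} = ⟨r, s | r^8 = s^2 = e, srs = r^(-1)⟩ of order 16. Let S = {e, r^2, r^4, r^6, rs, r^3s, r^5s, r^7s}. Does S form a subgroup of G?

Yes

|S| = 8 divides |G| = 16, consistent with Lagrange.
S contains the identity, every element's inverse is in S, and S is closed under ·: it is a subgroup.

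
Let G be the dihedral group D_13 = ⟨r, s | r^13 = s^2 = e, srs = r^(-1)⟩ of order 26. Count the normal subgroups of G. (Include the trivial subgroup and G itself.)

3

G has 16 subgroups. Checking conjugation-invariance by order — order 1: 1/1 normal; order 2: 0/13 normal; order 13: 1/1 normal; order 26: 1/1 normal.
Total normal subgroups: 3.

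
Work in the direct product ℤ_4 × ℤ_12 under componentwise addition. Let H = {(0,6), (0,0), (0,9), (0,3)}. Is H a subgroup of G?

Yes

|H| = 4 divides |G| = 48, consistent with Lagrange.
H contains the identity, every element's inverse is in H, and H is closed under +: it is a subgroup.
In fact H = ⟨(0,3)⟩.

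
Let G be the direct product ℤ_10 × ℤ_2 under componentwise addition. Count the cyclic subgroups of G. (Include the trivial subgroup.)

8

A cyclic subgroup of order d is generated by each of its φ(d) elements of order d, so the cyclic subgroups of order d number (#elements of order d)/φ(d).
Cyclic subgroups by order — order 1: 1; order 2: 3; order 5: 1; order 10: 3.
Total: 8.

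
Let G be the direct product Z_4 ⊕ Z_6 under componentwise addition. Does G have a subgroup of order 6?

Yes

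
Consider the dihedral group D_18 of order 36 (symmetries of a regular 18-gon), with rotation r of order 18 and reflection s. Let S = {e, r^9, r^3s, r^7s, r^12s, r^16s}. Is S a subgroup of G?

No

Closure fails: r^12s · r^7s = r^5 ∉ S. So S is not a subgroup.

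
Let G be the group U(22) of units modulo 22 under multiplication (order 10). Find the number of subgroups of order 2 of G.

1

|G| = 10 and 2 | 10, so subgroups of order 2 are possible by Lagrange.
The subgroups of order 2 are: {1, 21}.
So G has 1 subgroup of order 2.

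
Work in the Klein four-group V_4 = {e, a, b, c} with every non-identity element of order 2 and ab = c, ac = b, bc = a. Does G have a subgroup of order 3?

3 does not divide |G| = 4, so by Lagrange no subgroup of order 3 exists.

No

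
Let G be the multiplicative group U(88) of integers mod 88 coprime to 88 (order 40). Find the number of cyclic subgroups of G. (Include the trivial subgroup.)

16

Group the elements of G by the cyclic subgroup they generate; each cyclic subgroup of order d accounts for φ(d) elements.
Cyclic subgroups by order — order 1: 1; order 2: 7; order 5: 1; order 10: 7.
Total: 16.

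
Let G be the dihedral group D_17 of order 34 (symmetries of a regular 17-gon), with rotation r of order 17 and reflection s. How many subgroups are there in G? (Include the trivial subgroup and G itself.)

20

|G| = 34, so by Lagrange every subgroup order divides 34. Divisors: 1, 2, 17, 34.
Subgroups by order — order 1: 1; order 2: 17; order 17: 1; order 34: 1.
Total: 1 + 17 + 1 + 1 = 20.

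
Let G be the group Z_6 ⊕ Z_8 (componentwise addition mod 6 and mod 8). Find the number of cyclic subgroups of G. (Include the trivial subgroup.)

A cyclic subgroup of order d is generated by each of its φ(d) elements of order d, so the cyclic subgroups of order d number (#elements of order d)/φ(d).
Cyclic subgroups by order — order 1: 1; order 2: 3; order 3: 1; order 4: 2; order 6: 3; order 8: 2; order 12: 2; order 24: 2.
Total: 16.

16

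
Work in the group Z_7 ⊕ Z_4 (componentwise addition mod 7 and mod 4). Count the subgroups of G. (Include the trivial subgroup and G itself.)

|G| = 28, so by Lagrange every subgroup order divides 28. Divisors: 1, 2, 4, 7, 14, 28.
Subgroups by order — order 1: 1; order 2: 1; order 4: 1; order 7: 1; order 14: 1; order 28: 1.
Total: 1 + 1 + 1 + 1 + 1 + 1 = 6.

6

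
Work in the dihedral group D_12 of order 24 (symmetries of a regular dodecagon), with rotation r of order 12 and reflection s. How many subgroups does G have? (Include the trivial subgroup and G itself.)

|G| = 24, so by Lagrange every subgroup order divides 24. Divisors: 1, 2, 3, 4, 6, 8, 12, 24.
Subgroups by order — order 1: 1; order 2: 13; order 3: 1; order 4: 7; order 6: 5; order 8: 3; order 12: 3; order 24: 1.
Total: 1 + 13 + 1 + 7 + 5 + 3 + 3 + 1 = 34.

34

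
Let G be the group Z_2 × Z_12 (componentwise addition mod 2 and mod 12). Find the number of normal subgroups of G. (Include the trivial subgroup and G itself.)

16

G is abelian, so every subgroup is normal.
G has 16 subgroups in total, hence 16 normal subgroups.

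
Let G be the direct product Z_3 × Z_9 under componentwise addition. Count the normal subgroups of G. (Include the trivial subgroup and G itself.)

10

G is abelian, so every subgroup is normal.
G has 10 subgroups in total, hence 10 normal subgroups.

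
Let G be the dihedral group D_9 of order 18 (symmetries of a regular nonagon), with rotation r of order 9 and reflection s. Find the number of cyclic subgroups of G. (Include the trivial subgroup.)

12

Group the elements of G by the cyclic subgroup they generate; each cyclic subgroup of order d accounts for φ(d) elements.
Cyclic subgroups by order — order 1: 1; order 2: 9; order 3: 1; order 9: 1.
Total: 12.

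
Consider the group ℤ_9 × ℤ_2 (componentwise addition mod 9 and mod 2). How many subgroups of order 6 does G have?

1

|G| = 18 and 6 | 18, so subgroups of order 6 are possible by Lagrange.
The subgroups of order 6 are: {(0,0), (0,1), (3,0), (3,1), (6,0), (6,1)}.
So G has 1 subgroup of order 6.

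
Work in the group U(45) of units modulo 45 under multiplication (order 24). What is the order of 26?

2

Compute successive powers of 26 mod 45: 26, 1; 26^2 ≡ 1 (mod 45).
So |⟨26⟩| = 2.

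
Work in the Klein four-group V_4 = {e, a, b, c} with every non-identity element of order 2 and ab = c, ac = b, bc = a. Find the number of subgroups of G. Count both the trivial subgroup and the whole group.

|G| = 4, so by Lagrange every subgroup order divides 4. Divisors: 1, 2, 4.
Subgroups by order — order 1: 1; order 2: 3; order 4: 1.
Total: 1 + 3 + 1 = 5.

5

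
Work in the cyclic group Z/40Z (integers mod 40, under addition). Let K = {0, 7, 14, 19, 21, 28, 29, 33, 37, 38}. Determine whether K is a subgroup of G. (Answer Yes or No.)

37 ∈ K but its inverse 3 ∉ K, so K is not a subgroup.

No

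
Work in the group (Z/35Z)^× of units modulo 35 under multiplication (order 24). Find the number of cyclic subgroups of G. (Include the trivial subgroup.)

Each element a generates a cyclic subgroup ⟨a⟩; distinct elements may generate the same one (a cyclic group of order d has φ(d) generators).
Cyclic subgroups by order — order 1: 1; order 2: 3; order 3: 1; order 4: 2; order 6: 3; order 12: 2.
Total: 12.

12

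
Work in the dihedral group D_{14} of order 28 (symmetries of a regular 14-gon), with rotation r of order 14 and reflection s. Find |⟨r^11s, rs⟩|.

|⟨r^11s⟩| = 2 and |⟨rs⟩| = 2, so |H| is a multiple of lcm(2, 2) = 2 and divides |G| = 28.
Closing under the operation: H = {e, r^2, r^4, r^6, r^8, r^10, r^12, rs, r^3s, r^5s, r^7s, r^9s, r^11s, r^13s}, so |H| = 14.

14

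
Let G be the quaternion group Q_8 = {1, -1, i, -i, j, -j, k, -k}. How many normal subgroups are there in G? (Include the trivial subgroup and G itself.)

G has 6 subgroups. Checking conjugation-invariance by order — order 1: 1/1 normal; order 2: 1/1 normal; order 4: 3/3 normal; order 8: 1/1 normal.
Total normal subgroups: 6.

6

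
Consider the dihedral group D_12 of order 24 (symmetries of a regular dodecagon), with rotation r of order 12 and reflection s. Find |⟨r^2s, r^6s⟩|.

|⟨r^2s⟩| = 2 and |⟨r^6s⟩| = 2, so |H| is a multiple of lcm(2, 2) = 2 and divides |G| = 24.
Closing under the operation: H = {e, r^4, r^8, r^2s, r^6s, r^10s}, so |H| = 6.

6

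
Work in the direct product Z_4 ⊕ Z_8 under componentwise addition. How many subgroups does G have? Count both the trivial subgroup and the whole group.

22

|G| = 32, so by Lagrange every subgroup order divides 32. Divisors: 1, 2, 4, 8, 16, 32.
Subgroups by order — order 1: 1; order 2: 3; order 4: 7; order 8: 7; order 16: 3; order 32: 1.
Total: 1 + 3 + 7 + 7 + 3 + 1 = 22.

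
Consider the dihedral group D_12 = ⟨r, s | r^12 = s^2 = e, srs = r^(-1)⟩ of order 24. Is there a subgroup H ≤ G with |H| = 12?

12 | 24. A subgroup of order 12 is {e, r, r^2, r^3, r^4, r^5, r^6, r^7, r^8, r^9, r^10, r^11}.

Yes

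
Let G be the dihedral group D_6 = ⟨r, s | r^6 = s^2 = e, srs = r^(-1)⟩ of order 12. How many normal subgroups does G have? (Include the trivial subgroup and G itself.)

G has 16 subgroups. Checking conjugation-invariance by order — order 1: 1/1 normal; order 2: 1/7 normal; order 3: 1/1 normal; order 4: 0/3 normal; order 6: 3/3 normal; order 12: 1/1 normal.
Total normal subgroups: 7.

7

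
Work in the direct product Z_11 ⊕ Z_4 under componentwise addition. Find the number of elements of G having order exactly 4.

2

An element (a,b) has order lcm(ord(a), ord(b)); count pairs with lcm equal to 4.
Enumerating gives 2 such elements.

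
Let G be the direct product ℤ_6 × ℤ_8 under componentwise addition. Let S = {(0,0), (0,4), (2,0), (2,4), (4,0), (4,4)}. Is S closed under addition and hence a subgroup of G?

Yes

|S| = 6 divides |G| = 48, consistent with Lagrange.
S contains the identity, every element's inverse is in S, and S is closed under +: it is a subgroup.
In fact S = ⟨(4,4)⟩.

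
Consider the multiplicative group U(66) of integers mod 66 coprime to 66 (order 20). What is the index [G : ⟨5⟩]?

|⟨5⟩| = 10 and |G| = 20.
By Lagrange, [G : H] = |G|/|H| = 20/10 = 2.

2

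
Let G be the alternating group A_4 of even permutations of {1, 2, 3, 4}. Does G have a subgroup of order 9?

No

9 does not divide |G| = 12, so by Lagrange no subgroup of order 9 exists.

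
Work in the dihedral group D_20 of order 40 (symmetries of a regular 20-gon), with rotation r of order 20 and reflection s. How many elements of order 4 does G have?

The elements of order 4 are: r^5, r^15.
That's 2.

2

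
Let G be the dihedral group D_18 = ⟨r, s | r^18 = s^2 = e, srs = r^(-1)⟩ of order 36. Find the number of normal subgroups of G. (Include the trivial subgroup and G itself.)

9

G has 45 subgroups. Checking conjugation-invariance by order — order 1: 1/1 normal; order 2: 1/19 normal; order 3: 1/1 normal; order 4: 0/9 normal; order 6: 1/7 normal; order 9: 1/1 normal; order 12: 0/3 normal; order 18: 3/3 normal; order 36: 1/1 normal.
Total normal subgroups: 9.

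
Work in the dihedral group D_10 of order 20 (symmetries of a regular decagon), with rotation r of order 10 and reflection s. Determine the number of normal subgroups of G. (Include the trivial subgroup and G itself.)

7

G has 22 subgroups. Checking conjugation-invariance by order — order 1: 1/1 normal; order 2: 1/11 normal; order 4: 0/5 normal; order 5: 1/1 normal; order 10: 3/3 normal; order 20: 1/1 normal.
Total normal subgroups: 7.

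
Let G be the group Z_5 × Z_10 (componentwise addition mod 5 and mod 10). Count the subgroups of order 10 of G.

|G| = 50 and 10 | 50, so subgroups of order 10 are possible by Lagrange.
The subgroups of order 10 are: {(0,0), (0,1), (0,2), (0,3), (0,4), (0,5), (0,6), (0,7), (0,8), (0,9)}; {(0,0), (0,5), (1,0), (1,5), (2,0), (2,5), (3,0), (3,5), (4,0), (4,5)}; {(0,0), (0,5), (1,1), (1,6), (2,2), (2,7), (3,3), (3,8), (4,4), (4,9)}; {(0,0), (0,5), (1,2), (1,7), (2,4), (2,9), (3,1), (3,6), (4,3), (4,8)}; … (6 in all).
So G has 6 subgroups of order 10.

6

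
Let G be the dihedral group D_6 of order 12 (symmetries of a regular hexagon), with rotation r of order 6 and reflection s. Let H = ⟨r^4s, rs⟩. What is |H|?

|⟨r^4s⟩| = 2 and |⟨rs⟩| = 2, so |H| is a multiple of lcm(2, 2) = 2 and divides |G| = 12.
Closing under the operation: H = {e, r^3, rs, r^4s}, so |H| = 4.

4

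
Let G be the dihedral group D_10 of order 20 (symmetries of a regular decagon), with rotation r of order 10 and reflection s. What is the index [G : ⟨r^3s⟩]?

|⟨r^3s⟩| = 2 and |G| = 20.
By Lagrange, [G : H] = |G|/|H| = 20/2 = 10.

10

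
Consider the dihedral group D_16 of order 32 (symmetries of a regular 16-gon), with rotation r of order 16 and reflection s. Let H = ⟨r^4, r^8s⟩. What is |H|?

|⟨r^4⟩| = 4 and |⟨r^8s⟩| = 2, so |H| is a multiple of lcm(4, 2) = 4 and divides |G| = 32.
Closing under the operation: H = {e, r^4, r^8, r^12, s, r^4s, r^8s, r^12s}, so |H| = 8.

8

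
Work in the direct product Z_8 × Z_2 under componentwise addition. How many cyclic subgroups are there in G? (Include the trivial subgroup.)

Group the elements of G by the cyclic subgroup they generate; each cyclic subgroup of order d accounts for φ(d) elements.
Cyclic subgroups by order — order 1: 1; order 2: 3; order 4: 2; order 8: 2.
Total: 8.

8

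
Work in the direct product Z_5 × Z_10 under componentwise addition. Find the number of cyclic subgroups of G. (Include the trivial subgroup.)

Group the elements of G by the cyclic subgroup they generate; each cyclic subgroup of order d accounts for φ(d) elements.
Cyclic subgroups by order — order 1: 1; order 2: 1; order 5: 6; order 10: 6.
Total: 14.

14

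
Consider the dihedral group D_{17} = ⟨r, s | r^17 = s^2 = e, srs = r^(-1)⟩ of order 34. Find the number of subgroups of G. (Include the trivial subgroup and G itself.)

|G| = 34, so by Lagrange every subgroup order divides 34. Divisors: 1, 2, 17, 34.
Subgroups by order — order 1: 1; order 2: 17; order 17: 1; order 34: 1.
Total: 1 + 17 + 1 + 1 = 20.

20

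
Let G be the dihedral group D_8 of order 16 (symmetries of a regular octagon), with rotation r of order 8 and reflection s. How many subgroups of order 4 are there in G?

|G| = 16 and 4 | 16, so subgroups of order 4 are possible by Lagrange.
The subgroups of order 4 are: {e, r^2, r^4, r^6}; {e, r^4, r^2s, r^6s}; {e, r^4, r^3s, r^7s}; {e, r^4, s, r^4s}; … (5 in all).
So G has 5 subgroups of order 4.

5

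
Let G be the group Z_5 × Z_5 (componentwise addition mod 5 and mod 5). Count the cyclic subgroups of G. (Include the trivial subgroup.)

7

Each element a generates a cyclic subgroup ⟨a⟩; distinct elements may generate the same one (a cyclic group of order d has φ(d) generators).
Cyclic subgroups by order — order 1: 1; order 5: 6.
Total: 7.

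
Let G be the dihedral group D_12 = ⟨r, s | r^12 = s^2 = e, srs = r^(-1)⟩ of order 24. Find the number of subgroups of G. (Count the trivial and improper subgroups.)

34

|G| = 24, so by Lagrange every subgroup order divides 24. Divisors: 1, 2, 3, 4, 6, 8, 12, 24.
Subgroups by order — order 1: 1; order 2: 13; order 3: 1; order 4: 7; order 6: 5; order 8: 3; order 12: 3; order 24: 1.
Total: 1 + 13 + 1 + 7 + 5 + 3 + 3 + 1 = 34.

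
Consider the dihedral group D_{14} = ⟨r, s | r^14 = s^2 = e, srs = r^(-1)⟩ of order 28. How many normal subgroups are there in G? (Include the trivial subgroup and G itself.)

G has 28 subgroups. Checking conjugation-invariance by order — order 1: 1/1 normal; order 2: 1/15 normal; order 4: 0/7 normal; order 7: 1/1 normal; order 14: 3/3 normal; order 28: 1/1 normal.
Total normal subgroups: 7.

7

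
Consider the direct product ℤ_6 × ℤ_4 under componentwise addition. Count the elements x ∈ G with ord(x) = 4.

An element (a,b) has order lcm(ord(a), ord(b)); count pairs with lcm equal to 4.
Enumerating gives 4 such elements.

4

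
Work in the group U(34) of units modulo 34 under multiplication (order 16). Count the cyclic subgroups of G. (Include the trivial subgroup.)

5

Group the elements of G by the cyclic subgroup they generate; each cyclic subgroup of order d accounts for φ(d) elements.
Cyclic subgroups by order — order 1: 1; order 2: 1; order 4: 1; order 8: 1; order 16: 1.
Total: 5.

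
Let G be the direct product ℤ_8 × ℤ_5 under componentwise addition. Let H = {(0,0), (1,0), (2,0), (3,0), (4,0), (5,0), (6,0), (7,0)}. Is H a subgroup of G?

Yes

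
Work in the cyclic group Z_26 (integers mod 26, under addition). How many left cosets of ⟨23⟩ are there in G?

1

|⟨23⟩| = 26 and |G| = 26.
By Lagrange, [G : H] = |G|/|H| = 26/26 = 1.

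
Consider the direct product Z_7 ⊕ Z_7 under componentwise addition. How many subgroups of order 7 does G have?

8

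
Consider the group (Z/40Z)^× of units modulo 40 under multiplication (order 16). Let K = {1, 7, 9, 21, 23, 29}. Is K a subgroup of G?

|K| = 6 does not divide |G| = 16, so by Lagrange K is not a subgroup.

No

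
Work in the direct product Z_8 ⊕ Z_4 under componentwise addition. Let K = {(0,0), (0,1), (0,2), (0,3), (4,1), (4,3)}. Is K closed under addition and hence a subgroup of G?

|K| = 6 does not divide |G| = 32, so by Lagrange K is not a subgroup.

No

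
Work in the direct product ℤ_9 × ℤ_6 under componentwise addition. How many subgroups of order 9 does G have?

|G| = 54 and 9 | 54, so subgroups of order 9 are possible by Lagrange.
The subgroups of order 9 are: {(0,0), (0,2), (0,4), (3,0), (3,2), (3,4), (6,0), (6,2), (6,4)}; {(0,0), (1,0), (2,0), (3,0), (4,0), (5,0), (6,0), (7,0), (8,0)}; {(0,0), (1,2), (2,4), (3,0), (4,2), (5,4), (6,0), (7,2), (8,4)}; {(0,0), (1,4), (2,2), (3,0), (4,4), (5,2), (6,0), (7,4), (8,2)}.
So G has 4 subgroups of order 9.

4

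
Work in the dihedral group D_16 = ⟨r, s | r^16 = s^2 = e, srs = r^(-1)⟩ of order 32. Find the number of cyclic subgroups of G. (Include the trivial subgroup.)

Group the elements of G by the cyclic subgroup they generate; each cyclic subgroup of order d accounts for φ(d) elements.
Cyclic subgroups by order — order 1: 1; order 2: 17; order 4: 1; order 8: 1; order 16: 1.
Total: 21.

21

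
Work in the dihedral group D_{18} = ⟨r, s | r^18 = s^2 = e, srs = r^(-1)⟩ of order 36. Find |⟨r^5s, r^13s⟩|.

18

|⟨r^5s⟩| = 2 and |⟨r^13s⟩| = 2, so |H| is a multiple of lcm(2, 2) = 2 and divides |G| = 36.
Closing under the operation: H = {e, r^2, r^4, r^6, r^8, r^10, r^12, r^14, r^16, rs, r^3s, r^5s, r^7s, r^9s, r^11s, r^13s, r^15s, r^17s}, so |H| = 18.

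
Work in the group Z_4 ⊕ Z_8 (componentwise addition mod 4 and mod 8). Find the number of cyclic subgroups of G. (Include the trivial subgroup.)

14

Group the elements of G by the cyclic subgroup they generate; each cyclic subgroup of order d accounts for φ(d) elements.
Cyclic subgroups by order — order 1: 1; order 2: 3; order 4: 6; order 8: 4.
Total: 14.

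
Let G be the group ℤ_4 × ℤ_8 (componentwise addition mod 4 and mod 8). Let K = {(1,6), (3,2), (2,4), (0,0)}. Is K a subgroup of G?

Yes

|K| = 4 divides |G| = 32, consistent with Lagrange.
K contains the identity, every element's inverse is in K, and K is closed under +: it is a subgroup.
In fact K = ⟨(1,6)⟩.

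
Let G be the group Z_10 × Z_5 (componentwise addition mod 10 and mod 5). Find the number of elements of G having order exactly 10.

An element (a,b) has order lcm(ord(a), ord(b)); count pairs with lcm equal to 10.
Enumerating gives 24 such elements.

24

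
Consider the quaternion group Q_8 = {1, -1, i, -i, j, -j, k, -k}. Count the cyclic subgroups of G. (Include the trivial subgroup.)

5

Each element a generates a cyclic subgroup ⟨a⟩; distinct elements may generate the same one (a cyclic group of order d has φ(d) generators).
Cyclic subgroups by order — order 1: 1; order 2: 1; order 4: 3.
Total: 5.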